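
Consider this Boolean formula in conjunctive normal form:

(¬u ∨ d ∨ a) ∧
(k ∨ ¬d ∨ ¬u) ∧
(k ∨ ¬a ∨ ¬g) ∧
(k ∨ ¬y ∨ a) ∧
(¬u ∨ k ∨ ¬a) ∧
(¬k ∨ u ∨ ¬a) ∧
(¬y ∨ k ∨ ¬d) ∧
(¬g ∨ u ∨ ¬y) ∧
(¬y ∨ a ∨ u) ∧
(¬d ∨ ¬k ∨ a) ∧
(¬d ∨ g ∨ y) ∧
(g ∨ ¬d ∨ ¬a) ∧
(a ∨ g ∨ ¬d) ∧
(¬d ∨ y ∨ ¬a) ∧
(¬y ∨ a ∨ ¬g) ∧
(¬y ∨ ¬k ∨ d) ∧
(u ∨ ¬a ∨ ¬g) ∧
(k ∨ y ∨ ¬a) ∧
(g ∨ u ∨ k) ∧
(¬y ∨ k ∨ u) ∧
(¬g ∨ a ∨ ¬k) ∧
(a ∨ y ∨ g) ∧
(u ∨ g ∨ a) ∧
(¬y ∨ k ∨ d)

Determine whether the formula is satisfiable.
Yes

Yes, the formula is satisfiable.

One satisfying assignment is: a=True, u=True, k=True, d=False, g=False, y=False

Verification: With this assignment, all 24 clauses evaluate to true.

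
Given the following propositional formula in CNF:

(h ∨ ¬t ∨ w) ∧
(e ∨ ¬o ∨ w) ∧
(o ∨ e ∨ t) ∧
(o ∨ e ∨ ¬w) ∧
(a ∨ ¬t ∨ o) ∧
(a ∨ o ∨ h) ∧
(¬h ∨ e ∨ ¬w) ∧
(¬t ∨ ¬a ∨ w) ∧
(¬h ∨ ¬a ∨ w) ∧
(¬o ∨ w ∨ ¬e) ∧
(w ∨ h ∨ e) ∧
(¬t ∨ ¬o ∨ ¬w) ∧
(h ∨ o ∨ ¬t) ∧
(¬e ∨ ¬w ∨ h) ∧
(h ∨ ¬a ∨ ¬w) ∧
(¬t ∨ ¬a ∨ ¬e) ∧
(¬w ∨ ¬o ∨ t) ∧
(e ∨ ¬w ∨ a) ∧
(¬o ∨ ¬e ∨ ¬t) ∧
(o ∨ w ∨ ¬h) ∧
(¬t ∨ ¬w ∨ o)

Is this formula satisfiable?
Yes

Yes, the formula is satisfiable.

One satisfying assignment is: h=True, e=True, t=False, w=True, o=False, a=False

Verification: With this assignment, all 21 clauses evaluate to true.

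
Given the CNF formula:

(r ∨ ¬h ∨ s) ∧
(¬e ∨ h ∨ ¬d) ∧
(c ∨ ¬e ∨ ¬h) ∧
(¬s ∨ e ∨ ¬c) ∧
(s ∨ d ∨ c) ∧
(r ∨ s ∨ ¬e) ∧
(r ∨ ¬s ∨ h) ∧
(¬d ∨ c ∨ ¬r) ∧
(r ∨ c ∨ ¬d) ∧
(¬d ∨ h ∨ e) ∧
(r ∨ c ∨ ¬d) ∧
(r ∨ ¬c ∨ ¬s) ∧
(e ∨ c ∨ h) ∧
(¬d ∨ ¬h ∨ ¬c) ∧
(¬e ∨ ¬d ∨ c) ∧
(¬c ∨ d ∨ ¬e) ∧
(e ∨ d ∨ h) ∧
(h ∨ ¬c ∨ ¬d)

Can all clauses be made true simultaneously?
Yes

Yes, the formula is satisfiable.

One satisfying assignment is: e=False, r=False, h=True, s=True, c=False, d=False

Verification: With this assignment, all 18 clauses evaluate to true.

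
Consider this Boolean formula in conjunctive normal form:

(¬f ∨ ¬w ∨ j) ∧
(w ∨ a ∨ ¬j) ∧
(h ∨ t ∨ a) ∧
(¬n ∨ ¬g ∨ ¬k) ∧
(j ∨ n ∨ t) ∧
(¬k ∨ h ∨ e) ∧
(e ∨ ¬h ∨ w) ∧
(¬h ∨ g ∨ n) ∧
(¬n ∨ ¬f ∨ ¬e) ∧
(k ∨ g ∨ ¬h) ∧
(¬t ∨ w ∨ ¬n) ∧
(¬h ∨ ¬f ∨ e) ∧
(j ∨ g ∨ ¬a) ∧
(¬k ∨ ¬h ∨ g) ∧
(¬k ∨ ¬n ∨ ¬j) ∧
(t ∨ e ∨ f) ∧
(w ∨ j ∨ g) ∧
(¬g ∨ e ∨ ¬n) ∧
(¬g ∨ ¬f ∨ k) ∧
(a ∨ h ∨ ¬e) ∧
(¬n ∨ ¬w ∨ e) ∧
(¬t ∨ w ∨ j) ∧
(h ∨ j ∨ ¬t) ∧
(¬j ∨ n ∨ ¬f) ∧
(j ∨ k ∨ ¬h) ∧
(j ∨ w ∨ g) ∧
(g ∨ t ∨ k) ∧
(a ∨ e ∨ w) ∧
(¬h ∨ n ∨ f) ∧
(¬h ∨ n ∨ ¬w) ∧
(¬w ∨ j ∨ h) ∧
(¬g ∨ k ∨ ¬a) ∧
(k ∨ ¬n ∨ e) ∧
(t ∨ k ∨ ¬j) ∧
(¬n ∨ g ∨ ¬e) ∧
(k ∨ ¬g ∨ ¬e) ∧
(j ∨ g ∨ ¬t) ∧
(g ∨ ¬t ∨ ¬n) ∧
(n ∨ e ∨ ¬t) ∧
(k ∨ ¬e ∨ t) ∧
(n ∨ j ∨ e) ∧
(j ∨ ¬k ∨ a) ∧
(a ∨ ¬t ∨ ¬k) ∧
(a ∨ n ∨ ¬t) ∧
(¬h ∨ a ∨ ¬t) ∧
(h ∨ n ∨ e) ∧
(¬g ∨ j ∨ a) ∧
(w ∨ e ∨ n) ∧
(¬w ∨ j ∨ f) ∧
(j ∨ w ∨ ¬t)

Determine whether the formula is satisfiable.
Yes

Yes, the formula is satisfiable.

One satisfying assignment is: e=True, a=True, w=True, k=False, t=True, j=True, h=False, f=False, g=False, n=False

Verification: With this assignment, all 50 clauses evaluate to true.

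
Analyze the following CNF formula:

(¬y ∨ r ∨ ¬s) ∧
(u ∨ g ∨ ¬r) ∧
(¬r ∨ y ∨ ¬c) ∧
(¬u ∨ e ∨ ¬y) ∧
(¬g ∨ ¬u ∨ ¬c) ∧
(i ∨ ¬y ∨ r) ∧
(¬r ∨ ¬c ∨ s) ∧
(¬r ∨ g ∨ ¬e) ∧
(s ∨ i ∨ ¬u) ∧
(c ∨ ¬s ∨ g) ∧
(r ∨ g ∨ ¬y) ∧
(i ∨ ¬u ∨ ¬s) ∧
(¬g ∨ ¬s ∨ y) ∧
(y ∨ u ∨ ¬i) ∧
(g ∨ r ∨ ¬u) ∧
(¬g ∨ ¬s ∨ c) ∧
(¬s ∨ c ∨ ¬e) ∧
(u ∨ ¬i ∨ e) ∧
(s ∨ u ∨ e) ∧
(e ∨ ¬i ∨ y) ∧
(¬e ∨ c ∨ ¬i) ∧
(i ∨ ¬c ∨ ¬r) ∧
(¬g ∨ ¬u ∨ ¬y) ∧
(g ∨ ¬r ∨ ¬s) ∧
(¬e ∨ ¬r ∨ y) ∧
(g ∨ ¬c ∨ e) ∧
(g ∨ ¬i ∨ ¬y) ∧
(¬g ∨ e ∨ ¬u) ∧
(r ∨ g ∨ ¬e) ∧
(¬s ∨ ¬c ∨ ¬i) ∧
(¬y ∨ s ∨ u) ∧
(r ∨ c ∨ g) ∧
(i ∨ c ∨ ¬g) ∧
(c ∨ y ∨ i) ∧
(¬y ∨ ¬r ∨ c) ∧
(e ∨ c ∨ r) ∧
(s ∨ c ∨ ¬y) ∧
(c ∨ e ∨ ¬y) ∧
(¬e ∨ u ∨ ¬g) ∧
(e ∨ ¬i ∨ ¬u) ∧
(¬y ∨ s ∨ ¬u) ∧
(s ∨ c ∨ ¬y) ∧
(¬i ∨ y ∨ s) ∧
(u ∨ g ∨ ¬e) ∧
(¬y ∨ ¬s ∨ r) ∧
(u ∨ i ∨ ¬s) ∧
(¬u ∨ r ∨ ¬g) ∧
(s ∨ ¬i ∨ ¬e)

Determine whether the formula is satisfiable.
No

No, the formula is not satisfiable.

No assignment of truth values to the variables can make all 48 clauses true simultaneously.

The formula is UNSAT (unsatisfiable).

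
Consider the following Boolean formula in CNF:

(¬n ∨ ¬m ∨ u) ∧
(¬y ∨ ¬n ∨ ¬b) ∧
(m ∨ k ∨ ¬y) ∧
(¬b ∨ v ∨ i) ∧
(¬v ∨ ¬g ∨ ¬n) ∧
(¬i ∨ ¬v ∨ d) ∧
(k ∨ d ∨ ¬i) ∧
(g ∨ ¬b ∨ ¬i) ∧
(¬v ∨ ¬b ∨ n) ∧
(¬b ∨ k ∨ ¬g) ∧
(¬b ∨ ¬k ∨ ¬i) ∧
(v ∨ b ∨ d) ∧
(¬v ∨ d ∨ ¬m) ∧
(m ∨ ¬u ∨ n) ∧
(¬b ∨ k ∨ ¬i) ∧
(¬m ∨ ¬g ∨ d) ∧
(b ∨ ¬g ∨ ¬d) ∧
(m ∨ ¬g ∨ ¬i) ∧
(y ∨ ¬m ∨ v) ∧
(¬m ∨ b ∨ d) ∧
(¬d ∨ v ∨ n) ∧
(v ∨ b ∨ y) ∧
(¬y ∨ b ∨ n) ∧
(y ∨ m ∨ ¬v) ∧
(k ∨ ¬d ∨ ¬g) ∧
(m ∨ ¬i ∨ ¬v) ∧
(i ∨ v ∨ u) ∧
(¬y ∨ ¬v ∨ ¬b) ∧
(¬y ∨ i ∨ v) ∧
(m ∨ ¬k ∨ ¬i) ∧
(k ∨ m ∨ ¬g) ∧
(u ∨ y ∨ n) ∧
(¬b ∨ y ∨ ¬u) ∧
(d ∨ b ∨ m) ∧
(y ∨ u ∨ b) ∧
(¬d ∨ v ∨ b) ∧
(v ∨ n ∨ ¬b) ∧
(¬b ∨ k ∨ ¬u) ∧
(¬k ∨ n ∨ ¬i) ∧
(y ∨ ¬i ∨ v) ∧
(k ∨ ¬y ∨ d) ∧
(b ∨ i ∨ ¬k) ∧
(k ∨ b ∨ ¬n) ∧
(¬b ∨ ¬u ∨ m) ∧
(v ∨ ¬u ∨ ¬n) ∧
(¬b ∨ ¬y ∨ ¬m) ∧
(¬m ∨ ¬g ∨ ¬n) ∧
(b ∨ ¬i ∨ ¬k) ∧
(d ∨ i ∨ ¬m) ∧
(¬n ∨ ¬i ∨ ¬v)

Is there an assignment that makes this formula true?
Yes

Yes, the formula is satisfiable.

One satisfying assignment is: k=False, i=False, y=False, b=False, u=True, d=True, m=True, g=False, n=False, v=True

Verification: With this assignment, all 50 clauses evaluate to true.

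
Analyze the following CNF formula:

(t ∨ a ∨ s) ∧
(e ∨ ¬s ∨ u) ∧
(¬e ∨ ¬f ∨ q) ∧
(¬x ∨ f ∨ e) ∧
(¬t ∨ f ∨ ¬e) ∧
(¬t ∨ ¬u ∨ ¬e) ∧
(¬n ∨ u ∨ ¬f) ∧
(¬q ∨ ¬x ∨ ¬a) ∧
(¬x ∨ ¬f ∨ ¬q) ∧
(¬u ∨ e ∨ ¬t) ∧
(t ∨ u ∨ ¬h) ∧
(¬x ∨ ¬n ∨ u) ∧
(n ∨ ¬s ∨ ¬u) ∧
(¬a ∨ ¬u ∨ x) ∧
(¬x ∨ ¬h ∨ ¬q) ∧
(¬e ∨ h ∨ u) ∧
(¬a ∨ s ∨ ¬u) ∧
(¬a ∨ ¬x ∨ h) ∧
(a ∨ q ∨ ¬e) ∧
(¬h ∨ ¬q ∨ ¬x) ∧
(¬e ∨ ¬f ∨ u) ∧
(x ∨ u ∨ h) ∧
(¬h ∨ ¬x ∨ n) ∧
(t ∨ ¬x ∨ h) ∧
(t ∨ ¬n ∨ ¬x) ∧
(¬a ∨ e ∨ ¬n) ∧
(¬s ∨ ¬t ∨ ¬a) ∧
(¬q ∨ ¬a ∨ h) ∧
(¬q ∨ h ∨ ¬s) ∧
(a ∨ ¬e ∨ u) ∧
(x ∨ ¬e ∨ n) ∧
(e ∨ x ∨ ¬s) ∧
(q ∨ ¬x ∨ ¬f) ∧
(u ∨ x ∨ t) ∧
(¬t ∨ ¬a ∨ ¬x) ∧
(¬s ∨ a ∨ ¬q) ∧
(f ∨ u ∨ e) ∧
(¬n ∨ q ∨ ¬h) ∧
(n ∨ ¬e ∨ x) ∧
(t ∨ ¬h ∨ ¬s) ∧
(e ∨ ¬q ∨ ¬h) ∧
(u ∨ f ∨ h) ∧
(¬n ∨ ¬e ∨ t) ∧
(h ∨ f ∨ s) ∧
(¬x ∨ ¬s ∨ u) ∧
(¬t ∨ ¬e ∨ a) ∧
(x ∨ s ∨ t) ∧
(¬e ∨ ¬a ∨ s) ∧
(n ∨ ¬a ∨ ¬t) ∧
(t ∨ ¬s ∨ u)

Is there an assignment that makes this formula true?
Yes

Yes, the formula is satisfiable.

One satisfying assignment is: f=True, x=False, s=False, t=True, q=False, h=True, n=False, a=False, u=False, e=False

Verification: With this assignment, all 50 clauses evaluate to true.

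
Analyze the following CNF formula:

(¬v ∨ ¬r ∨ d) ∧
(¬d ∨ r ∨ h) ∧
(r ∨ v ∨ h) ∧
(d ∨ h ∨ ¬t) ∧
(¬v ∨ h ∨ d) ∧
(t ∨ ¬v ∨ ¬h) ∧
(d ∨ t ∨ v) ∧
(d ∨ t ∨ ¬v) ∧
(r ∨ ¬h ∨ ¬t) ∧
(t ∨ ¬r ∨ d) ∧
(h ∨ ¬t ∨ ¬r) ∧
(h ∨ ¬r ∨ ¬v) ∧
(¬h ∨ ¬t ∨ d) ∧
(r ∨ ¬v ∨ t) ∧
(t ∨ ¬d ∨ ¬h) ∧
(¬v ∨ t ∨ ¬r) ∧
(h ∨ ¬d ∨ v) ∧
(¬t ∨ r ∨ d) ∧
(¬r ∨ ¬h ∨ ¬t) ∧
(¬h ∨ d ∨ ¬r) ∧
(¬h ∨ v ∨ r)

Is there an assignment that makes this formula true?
No

No, the formula is not satisfiable.

No assignment of truth values to the variables can make all 21 clauses true simultaneously.

The formula is UNSAT (unsatisfiable).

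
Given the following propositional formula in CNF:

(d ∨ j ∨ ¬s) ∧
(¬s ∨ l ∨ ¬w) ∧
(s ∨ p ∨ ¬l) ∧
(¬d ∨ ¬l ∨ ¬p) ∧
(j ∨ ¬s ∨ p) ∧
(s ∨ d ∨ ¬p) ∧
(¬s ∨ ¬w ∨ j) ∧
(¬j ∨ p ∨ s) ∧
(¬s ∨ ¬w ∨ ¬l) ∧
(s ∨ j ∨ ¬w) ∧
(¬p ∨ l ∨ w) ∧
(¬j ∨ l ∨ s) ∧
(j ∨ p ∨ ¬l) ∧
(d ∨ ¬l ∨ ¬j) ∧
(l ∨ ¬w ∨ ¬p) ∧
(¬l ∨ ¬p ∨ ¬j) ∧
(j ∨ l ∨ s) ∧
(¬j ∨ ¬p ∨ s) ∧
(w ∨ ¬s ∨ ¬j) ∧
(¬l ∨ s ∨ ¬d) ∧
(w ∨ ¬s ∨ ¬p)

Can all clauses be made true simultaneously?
No

No, the formula is not satisfiable.

No assignment of truth values to the variables can make all 21 clauses true simultaneously.

The formula is UNSAT (unsatisfiable).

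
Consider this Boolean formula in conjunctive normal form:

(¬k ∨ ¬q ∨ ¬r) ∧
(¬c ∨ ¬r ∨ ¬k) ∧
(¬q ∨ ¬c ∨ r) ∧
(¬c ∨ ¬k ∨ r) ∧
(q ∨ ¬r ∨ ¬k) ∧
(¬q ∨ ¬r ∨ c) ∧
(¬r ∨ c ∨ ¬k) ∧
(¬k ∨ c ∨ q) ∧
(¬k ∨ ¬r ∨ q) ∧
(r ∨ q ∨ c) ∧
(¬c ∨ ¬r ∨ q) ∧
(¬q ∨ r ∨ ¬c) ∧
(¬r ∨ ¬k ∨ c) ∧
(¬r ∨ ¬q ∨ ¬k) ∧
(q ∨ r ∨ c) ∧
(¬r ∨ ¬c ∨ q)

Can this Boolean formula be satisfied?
Yes

Yes, the formula is satisfiable.

One satisfying assignment is: r=False, k=False, c=False, q=True

Verification: With this assignment, all 16 clauses evaluate to true.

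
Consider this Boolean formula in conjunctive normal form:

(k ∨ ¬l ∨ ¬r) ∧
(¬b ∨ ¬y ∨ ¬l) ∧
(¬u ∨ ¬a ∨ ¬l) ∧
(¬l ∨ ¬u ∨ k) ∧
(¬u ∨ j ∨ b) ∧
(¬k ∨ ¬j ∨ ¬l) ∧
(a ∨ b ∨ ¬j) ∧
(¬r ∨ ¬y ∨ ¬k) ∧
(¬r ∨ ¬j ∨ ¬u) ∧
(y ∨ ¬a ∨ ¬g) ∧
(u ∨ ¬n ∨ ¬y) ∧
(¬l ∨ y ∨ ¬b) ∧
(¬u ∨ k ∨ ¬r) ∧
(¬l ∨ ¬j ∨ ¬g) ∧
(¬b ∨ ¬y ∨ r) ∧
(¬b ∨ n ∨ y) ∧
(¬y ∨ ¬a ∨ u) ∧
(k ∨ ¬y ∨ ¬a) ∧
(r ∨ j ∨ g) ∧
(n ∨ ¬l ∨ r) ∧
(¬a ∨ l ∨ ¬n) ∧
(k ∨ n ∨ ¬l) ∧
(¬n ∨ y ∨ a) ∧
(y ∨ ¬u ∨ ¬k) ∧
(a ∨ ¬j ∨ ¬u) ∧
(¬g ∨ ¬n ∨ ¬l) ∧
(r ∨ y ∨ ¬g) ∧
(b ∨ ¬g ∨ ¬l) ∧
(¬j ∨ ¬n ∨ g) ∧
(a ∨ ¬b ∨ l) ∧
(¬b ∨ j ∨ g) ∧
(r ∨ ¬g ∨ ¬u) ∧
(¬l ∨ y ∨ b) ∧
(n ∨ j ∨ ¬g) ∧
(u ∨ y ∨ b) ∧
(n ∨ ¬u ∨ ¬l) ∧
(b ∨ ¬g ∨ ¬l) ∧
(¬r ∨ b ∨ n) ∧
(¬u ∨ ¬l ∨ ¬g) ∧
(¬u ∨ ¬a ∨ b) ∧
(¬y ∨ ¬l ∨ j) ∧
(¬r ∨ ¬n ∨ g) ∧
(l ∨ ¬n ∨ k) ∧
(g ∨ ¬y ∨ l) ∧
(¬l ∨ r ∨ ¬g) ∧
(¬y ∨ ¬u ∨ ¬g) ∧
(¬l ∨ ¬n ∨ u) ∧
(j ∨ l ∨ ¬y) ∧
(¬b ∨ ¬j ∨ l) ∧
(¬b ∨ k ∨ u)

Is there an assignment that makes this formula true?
No

No, the formula is not satisfiable.

No assignment of truth values to the variables can make all 50 clauses true simultaneously.

The formula is UNSAT (unsatisfiable).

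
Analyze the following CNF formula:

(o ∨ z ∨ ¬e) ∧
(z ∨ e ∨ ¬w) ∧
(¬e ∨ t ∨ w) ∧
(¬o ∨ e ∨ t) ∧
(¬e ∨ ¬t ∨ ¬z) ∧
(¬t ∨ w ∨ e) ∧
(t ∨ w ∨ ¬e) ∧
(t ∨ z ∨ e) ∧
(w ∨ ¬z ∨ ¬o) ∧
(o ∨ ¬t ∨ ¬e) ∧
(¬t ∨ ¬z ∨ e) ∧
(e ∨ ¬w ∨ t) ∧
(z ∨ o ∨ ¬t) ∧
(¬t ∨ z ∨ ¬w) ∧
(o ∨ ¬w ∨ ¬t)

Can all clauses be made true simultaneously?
Yes

Yes, the formula is satisfiable.

One satisfying assignment is: z=True, w=False, t=False, o=False, e=False

Verification: With this assignment, all 15 clauses evaluate to true.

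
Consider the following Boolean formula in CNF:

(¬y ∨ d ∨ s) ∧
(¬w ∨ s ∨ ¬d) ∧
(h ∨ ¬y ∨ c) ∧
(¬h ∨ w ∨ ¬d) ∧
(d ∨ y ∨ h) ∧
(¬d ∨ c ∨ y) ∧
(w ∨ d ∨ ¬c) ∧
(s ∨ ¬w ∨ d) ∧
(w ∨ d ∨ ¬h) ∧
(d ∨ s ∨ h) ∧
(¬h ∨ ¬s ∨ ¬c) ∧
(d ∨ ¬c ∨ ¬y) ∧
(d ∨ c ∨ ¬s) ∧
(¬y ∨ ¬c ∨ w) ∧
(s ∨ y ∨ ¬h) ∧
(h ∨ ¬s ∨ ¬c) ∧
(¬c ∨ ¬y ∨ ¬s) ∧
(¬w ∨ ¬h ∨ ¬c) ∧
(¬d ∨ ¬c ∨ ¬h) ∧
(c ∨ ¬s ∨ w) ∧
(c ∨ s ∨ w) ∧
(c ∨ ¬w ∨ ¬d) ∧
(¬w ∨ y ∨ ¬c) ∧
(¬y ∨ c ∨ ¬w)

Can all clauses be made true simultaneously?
Yes

Yes, the formula is satisfiable.

One satisfying assignment is: c=True, y=False, s=False, d=True, h=False, w=False

Verification: With this assignment, all 24 clauses evaluate to true.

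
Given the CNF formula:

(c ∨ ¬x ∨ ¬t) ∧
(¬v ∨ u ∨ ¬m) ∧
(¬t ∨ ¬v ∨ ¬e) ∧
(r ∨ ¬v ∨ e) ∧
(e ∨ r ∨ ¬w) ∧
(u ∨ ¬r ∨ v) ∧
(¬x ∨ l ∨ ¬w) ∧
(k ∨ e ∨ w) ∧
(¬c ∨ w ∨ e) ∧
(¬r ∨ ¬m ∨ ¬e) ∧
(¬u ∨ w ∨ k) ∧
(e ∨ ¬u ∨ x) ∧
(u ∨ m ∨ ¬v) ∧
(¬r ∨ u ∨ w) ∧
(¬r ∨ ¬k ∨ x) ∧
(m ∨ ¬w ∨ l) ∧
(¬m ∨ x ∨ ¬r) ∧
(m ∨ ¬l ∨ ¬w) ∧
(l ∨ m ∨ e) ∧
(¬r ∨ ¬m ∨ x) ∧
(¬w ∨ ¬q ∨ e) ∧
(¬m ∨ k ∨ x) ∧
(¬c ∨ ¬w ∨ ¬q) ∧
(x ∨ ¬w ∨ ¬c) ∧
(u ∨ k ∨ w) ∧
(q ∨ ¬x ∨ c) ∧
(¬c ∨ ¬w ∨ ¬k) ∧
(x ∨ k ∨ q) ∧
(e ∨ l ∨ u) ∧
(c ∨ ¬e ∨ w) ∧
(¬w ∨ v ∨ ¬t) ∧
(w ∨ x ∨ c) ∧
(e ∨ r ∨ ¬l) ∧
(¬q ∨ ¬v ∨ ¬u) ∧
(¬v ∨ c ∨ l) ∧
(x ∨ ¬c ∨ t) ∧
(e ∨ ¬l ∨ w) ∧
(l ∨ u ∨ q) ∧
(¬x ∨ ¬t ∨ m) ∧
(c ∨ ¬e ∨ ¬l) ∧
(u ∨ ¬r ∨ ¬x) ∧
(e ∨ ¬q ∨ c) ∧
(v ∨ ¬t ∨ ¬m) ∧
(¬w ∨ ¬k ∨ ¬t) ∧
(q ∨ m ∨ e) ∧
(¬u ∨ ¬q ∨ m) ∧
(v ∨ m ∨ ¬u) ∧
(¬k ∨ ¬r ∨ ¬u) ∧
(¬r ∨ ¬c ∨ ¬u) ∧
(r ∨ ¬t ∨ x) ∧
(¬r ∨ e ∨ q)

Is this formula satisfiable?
Yes

Yes, the formula is satisfiable.

One satisfying assignment is: q=False, c=True, w=False, m=True, v=False, x=True, l=False, e=True, u=True, k=True, t=False, r=False

Verification: With this assignment, all 51 clauses evaluate to true.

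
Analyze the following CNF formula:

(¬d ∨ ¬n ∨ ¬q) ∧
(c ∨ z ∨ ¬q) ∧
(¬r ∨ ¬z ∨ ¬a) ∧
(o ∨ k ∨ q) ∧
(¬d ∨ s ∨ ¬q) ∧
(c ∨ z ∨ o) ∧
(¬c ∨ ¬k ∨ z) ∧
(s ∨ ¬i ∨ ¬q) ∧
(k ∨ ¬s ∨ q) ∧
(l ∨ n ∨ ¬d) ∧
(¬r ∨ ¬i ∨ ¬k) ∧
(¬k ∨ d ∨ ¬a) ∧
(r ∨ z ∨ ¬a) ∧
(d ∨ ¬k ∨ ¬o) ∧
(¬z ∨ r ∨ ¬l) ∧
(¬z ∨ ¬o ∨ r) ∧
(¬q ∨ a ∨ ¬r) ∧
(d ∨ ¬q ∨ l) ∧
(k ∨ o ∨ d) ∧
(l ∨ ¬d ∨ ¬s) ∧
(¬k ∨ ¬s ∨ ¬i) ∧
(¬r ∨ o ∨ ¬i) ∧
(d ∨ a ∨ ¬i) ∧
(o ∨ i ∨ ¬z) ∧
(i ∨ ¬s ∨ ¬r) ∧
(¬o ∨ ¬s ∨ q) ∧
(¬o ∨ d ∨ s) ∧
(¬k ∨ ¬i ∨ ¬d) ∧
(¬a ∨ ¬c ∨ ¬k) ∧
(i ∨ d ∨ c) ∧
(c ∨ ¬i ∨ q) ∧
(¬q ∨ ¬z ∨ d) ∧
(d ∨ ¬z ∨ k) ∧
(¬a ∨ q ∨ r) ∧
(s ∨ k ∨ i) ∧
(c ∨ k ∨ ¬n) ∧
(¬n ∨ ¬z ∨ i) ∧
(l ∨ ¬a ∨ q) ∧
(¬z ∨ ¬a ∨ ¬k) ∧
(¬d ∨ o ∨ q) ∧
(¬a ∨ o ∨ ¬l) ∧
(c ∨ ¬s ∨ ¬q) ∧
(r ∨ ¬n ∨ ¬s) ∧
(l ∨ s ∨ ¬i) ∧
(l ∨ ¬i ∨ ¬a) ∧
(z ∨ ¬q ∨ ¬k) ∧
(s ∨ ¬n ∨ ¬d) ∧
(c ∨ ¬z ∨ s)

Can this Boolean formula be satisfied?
Yes

Yes, the formula is satisfiable.

One satisfying assignment is: d=True, s=False, q=False, l=True, i=True, k=False, z=False, n=False, a=False, c=True, r=False, o=True

Verification: With this assignment, all 48 clauses evaluate to true.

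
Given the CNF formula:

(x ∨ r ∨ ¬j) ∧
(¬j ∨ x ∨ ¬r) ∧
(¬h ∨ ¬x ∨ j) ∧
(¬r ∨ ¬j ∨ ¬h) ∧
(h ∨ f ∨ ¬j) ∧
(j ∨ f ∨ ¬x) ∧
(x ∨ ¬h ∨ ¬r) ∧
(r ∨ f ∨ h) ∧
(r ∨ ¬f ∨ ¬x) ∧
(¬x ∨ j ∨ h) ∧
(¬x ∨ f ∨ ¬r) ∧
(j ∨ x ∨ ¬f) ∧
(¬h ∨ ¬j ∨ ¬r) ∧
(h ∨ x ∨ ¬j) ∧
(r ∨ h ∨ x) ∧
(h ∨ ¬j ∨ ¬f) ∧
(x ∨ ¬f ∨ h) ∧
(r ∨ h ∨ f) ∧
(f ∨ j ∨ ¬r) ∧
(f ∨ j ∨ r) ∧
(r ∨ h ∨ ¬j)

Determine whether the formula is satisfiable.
Yes

Yes, the formula is satisfiable.

One satisfying assignment is: f=False, h=True, x=True, r=False, j=True

Verification: With this assignment, all 21 clauses evaluate to true.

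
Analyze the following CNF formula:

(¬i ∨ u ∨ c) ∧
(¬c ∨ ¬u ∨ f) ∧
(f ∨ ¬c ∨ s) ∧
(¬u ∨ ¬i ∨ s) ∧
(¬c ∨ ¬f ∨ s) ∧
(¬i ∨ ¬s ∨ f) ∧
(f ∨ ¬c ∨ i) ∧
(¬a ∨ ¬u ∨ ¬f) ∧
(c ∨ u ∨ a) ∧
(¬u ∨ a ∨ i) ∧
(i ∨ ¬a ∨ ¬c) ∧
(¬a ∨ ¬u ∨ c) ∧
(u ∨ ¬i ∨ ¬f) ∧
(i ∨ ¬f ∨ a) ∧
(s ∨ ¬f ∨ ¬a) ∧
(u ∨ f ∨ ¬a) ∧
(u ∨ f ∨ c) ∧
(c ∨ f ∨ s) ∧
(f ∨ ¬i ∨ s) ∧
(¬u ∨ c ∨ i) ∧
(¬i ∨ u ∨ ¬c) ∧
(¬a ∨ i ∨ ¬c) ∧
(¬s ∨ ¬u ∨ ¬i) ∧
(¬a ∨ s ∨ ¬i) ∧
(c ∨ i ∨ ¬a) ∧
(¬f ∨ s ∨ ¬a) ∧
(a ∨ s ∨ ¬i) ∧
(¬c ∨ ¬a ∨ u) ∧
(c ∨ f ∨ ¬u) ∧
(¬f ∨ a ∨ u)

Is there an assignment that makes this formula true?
No

No, the formula is not satisfiable.

No assignment of truth values to the variables can make all 30 clauses true simultaneously.

The formula is UNSAT (unsatisfiable).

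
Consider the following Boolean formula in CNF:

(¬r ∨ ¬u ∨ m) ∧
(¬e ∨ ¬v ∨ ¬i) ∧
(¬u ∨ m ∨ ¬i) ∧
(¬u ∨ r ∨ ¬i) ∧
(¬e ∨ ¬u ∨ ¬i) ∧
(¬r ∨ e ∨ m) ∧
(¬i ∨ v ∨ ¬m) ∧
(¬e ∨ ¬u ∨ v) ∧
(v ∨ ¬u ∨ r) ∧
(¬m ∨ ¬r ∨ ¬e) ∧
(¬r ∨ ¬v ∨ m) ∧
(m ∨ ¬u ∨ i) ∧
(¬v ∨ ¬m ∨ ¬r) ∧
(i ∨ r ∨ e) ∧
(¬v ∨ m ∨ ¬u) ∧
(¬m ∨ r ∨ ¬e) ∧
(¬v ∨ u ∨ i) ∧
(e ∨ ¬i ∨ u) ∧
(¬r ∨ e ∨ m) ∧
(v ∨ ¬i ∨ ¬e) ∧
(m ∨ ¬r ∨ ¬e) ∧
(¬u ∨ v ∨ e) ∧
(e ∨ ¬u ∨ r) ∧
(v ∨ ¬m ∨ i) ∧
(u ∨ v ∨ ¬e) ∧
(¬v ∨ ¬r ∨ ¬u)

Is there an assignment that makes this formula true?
No

No, the formula is not satisfiable.

No assignment of truth values to the variables can make all 26 clauses true simultaneously.

The formula is UNSAT (unsatisfiable).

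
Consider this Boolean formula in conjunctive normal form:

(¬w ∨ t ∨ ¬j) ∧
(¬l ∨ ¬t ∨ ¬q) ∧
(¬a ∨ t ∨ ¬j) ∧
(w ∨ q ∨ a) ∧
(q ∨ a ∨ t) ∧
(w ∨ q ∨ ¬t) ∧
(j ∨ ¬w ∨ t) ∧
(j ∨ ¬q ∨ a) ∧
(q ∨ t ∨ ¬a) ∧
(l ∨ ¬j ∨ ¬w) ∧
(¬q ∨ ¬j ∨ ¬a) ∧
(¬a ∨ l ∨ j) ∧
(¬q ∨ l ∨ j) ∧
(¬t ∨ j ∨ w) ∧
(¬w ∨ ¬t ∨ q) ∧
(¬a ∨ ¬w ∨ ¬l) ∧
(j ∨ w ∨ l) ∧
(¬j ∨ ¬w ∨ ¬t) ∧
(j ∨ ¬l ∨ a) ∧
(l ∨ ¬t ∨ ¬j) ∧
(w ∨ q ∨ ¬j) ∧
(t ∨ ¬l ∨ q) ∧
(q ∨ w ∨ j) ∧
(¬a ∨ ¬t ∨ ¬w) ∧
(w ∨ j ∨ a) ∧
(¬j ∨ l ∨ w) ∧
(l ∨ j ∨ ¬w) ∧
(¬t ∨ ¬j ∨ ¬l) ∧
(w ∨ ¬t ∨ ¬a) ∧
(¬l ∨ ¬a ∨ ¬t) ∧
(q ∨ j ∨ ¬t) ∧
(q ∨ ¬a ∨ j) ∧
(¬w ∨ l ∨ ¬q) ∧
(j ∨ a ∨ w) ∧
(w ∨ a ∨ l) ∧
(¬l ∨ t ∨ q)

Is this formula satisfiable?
Yes

Yes, the formula is satisfiable.

One satisfying assignment is: l=True, w=False, q=True, t=False, a=False, j=True

Verification: With this assignment, all 36 clauses evaluate to true.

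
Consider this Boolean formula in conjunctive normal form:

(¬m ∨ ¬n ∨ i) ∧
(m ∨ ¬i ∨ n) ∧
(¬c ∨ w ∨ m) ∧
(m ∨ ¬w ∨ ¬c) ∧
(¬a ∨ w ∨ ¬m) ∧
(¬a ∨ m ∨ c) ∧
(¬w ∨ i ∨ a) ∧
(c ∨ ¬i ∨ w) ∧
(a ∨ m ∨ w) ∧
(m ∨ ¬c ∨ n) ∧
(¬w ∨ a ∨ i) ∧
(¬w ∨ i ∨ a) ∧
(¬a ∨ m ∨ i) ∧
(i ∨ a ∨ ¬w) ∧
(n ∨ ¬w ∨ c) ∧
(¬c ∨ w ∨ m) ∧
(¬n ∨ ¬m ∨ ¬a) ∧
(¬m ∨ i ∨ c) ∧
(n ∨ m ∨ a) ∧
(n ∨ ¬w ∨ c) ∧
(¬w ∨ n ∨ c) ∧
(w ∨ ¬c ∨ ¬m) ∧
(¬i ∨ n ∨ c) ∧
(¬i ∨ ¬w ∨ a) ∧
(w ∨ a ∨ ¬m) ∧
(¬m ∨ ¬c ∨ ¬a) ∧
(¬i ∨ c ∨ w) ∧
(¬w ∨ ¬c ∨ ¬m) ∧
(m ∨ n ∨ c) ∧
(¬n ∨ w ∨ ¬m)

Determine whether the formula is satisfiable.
No

No, the formula is not satisfiable.

No assignment of truth values to the variables can make all 30 clauses true simultaneously.

The formula is UNSAT (unsatisfiable).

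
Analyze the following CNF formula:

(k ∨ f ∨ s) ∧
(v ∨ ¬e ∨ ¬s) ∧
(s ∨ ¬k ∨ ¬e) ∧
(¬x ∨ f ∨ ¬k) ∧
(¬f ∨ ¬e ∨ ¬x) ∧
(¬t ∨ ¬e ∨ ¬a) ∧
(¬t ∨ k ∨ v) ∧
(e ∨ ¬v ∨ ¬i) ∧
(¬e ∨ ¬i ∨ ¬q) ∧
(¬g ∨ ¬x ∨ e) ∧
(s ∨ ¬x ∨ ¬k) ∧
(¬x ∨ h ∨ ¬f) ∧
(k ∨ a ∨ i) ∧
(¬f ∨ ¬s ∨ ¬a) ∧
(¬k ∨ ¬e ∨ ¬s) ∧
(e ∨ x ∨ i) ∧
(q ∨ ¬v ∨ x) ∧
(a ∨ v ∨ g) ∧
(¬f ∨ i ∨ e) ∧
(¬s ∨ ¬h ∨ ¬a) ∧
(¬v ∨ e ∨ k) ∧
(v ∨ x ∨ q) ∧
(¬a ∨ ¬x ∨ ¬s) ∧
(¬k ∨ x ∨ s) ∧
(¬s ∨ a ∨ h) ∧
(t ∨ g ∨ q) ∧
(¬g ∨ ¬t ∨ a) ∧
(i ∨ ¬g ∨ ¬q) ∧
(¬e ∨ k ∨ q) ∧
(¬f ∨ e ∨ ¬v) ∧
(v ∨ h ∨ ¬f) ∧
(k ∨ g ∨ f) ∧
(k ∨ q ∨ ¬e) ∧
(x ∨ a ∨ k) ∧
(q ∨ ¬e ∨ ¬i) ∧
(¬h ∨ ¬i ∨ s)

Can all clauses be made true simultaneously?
Yes

Yes, the formula is satisfiable.

One satisfying assignment is: q=True, f=True, e=True, k=False, i=False, s=False, t=False, h=True, x=False, a=True, g=False, v=False

Verification: With this assignment, all 36 clauses evaluate to true.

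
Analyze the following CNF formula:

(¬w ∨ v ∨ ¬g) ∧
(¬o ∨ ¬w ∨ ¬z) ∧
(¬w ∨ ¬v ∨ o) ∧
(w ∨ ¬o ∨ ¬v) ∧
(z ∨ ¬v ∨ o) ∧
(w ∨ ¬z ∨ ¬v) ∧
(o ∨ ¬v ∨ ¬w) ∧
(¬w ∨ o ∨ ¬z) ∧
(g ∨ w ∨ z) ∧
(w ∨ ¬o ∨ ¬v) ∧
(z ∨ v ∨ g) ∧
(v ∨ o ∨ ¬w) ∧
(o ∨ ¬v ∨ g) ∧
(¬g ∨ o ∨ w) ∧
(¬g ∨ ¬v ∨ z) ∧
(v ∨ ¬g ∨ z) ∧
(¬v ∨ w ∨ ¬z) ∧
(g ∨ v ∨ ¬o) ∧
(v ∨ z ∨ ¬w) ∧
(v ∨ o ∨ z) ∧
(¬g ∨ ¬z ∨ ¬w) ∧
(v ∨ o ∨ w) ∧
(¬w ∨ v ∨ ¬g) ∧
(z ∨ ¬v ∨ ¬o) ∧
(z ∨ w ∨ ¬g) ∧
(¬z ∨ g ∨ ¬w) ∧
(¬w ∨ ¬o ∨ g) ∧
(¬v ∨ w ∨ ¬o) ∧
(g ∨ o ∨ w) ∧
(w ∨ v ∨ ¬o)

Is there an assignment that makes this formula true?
No

No, the formula is not satisfiable.

No assignment of truth values to the variables can make all 30 clauses true simultaneously.

The formula is UNSAT (unsatisfiable).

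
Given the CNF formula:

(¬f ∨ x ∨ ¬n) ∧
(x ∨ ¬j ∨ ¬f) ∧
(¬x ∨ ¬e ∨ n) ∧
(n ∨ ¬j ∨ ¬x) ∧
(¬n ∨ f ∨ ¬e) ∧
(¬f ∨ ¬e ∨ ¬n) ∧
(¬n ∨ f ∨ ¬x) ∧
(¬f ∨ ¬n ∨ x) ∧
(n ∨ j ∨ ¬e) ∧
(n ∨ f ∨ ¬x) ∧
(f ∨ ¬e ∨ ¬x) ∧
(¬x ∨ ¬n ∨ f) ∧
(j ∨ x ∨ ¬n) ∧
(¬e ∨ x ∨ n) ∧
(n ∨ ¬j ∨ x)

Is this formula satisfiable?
Yes

Yes, the formula is satisfiable.

One satisfying assignment is: f=False, j=False, e=False, n=False, x=False

Verification: With this assignment, all 15 clauses evaluate to true.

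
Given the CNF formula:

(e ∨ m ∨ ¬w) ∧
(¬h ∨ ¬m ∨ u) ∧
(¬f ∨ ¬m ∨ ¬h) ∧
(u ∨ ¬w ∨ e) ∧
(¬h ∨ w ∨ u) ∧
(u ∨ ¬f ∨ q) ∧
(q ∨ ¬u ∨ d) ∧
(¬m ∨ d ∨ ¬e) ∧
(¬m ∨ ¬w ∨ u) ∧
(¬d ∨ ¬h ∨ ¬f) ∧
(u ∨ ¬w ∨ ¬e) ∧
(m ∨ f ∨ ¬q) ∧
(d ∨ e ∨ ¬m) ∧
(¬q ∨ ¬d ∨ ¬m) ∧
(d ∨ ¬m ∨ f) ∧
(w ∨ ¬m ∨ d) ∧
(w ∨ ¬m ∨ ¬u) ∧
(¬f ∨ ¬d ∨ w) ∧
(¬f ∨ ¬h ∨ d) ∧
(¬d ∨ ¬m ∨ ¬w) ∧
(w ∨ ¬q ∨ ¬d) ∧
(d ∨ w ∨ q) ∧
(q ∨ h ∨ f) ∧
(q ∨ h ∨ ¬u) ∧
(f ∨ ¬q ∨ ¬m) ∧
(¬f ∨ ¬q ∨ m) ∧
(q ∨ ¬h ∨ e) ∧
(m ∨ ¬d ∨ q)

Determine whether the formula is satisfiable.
No

No, the formula is not satisfiable.

No assignment of truth values to the variables can make all 28 clauses true simultaneously.

The formula is UNSAT (unsatisfiable).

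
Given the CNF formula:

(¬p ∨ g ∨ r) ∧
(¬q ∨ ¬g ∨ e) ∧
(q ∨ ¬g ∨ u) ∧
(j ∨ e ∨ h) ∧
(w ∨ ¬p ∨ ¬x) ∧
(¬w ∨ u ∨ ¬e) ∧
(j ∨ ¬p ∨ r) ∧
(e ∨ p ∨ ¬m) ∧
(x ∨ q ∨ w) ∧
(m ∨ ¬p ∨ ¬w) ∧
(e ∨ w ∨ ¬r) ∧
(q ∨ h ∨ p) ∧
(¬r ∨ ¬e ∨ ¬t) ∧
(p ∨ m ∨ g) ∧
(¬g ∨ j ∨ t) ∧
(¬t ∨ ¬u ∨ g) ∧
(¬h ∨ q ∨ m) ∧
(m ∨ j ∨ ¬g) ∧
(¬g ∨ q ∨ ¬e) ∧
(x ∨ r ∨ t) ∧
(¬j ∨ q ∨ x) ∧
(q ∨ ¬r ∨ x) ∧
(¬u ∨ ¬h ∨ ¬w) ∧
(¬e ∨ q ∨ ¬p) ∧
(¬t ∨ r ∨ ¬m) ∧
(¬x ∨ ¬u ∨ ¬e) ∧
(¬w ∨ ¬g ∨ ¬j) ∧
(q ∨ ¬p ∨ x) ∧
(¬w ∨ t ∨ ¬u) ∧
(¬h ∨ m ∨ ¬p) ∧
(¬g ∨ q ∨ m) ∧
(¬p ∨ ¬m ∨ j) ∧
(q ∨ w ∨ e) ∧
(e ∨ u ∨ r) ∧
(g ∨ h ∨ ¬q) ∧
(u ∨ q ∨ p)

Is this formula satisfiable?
Yes

Yes, the formula is satisfiable.

One satisfying assignment is: g=True, m=False, h=False, u=False, q=True, p=True, t=False, e=True, w=False, x=False, r=True, j=True

Verification: With this assignment, all 36 clauses evaluate to true.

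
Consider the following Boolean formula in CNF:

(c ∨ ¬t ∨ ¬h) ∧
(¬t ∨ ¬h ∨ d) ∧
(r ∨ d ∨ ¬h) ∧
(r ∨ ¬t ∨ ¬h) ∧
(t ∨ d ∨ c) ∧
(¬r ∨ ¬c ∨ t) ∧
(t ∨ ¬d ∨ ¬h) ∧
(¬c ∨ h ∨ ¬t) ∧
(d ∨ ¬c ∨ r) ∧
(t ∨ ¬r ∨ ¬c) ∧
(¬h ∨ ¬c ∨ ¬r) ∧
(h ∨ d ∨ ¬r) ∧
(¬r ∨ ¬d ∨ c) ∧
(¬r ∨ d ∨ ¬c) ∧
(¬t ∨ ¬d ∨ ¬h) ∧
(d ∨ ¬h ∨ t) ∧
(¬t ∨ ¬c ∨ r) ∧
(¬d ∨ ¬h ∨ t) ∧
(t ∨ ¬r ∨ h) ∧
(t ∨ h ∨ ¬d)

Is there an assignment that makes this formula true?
Yes

Yes, the formula is satisfiable.

One satisfying assignment is: t=True, h=False, d=True, r=False, c=False

Verification: With this assignment, all 20 clauses evaluate to true.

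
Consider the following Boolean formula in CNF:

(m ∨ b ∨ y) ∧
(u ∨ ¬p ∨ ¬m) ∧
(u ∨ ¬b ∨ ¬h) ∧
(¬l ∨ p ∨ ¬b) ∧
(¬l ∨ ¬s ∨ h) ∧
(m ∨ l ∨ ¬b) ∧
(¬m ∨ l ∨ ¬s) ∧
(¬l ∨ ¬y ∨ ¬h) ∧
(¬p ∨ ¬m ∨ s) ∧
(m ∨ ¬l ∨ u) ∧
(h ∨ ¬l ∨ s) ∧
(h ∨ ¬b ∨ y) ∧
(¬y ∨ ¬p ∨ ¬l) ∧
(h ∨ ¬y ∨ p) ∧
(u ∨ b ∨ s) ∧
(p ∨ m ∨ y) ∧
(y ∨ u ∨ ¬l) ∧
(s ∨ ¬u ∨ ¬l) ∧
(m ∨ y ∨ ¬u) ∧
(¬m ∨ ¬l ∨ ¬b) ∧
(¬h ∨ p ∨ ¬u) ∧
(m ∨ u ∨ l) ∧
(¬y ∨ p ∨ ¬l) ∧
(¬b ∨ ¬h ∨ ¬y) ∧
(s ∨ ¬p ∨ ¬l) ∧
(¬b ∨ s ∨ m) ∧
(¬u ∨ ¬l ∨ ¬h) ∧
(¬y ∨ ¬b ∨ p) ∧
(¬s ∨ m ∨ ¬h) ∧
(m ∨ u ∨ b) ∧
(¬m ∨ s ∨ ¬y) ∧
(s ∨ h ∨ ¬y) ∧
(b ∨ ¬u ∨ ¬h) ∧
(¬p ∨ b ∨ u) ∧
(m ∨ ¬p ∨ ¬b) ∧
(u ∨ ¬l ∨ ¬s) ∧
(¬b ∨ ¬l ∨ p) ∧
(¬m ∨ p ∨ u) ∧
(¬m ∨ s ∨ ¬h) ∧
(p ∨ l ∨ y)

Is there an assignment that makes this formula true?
Yes

Yes, the formula is satisfiable.

One satisfying assignment is: s=True, m=False, b=False, p=True, y=True, u=True, h=False, l=False

Verification: With this assignment, all 40 clauses evaluate to true.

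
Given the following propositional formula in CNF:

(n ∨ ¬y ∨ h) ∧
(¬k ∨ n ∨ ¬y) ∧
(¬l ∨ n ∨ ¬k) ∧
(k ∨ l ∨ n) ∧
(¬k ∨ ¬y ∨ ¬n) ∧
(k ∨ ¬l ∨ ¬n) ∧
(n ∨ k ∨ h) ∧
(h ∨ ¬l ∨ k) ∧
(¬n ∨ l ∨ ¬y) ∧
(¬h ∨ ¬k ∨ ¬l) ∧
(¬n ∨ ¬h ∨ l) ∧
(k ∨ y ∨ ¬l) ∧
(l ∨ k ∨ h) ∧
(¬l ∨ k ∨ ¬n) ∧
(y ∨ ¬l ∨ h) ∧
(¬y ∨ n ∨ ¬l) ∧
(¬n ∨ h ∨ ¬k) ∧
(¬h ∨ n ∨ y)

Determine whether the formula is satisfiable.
Yes

Yes, the formula is satisfiable.

One satisfying assignment is: y=False, l=False, h=False, n=False, k=True

Verification: With this assignment, all 18 clauses evaluate to true.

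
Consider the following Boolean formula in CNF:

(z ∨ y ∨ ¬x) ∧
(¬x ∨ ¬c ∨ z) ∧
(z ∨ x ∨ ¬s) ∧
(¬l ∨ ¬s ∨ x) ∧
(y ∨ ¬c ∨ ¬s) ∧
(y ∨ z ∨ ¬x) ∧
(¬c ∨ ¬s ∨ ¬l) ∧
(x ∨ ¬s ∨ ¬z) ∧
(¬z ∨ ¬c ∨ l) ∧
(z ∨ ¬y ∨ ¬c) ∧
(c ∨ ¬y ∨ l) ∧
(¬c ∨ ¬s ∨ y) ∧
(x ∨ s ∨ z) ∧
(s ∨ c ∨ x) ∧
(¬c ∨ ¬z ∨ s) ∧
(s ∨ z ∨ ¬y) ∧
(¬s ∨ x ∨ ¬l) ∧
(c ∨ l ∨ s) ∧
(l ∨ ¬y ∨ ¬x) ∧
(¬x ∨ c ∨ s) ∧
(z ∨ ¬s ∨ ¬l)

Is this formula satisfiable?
Yes

Yes, the formula is satisfiable.

One satisfying assignment is: x=True, l=True, z=True, c=False, y=False, s=True

Verification: With this assignment, all 21 clauses evaluate to true.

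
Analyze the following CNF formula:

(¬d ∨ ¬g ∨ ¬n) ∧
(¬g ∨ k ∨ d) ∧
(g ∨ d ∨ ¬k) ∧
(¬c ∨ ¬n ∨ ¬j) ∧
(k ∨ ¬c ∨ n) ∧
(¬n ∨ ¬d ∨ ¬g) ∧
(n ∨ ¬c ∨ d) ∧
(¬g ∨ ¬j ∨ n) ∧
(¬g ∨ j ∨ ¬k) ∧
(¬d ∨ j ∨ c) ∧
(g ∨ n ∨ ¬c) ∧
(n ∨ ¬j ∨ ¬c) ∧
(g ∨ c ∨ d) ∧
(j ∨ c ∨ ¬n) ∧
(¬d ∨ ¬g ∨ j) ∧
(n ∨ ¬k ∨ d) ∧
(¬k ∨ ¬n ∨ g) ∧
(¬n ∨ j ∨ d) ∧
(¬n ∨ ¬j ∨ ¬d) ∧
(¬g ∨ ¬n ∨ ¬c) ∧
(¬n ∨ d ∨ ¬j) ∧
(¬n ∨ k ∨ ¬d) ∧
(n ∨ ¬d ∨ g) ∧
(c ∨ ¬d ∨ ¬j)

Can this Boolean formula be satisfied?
No

No, the formula is not satisfiable.

No assignment of truth values to the variables can make all 24 clauses true simultaneously.

The formula is UNSAT (unsatisfiable).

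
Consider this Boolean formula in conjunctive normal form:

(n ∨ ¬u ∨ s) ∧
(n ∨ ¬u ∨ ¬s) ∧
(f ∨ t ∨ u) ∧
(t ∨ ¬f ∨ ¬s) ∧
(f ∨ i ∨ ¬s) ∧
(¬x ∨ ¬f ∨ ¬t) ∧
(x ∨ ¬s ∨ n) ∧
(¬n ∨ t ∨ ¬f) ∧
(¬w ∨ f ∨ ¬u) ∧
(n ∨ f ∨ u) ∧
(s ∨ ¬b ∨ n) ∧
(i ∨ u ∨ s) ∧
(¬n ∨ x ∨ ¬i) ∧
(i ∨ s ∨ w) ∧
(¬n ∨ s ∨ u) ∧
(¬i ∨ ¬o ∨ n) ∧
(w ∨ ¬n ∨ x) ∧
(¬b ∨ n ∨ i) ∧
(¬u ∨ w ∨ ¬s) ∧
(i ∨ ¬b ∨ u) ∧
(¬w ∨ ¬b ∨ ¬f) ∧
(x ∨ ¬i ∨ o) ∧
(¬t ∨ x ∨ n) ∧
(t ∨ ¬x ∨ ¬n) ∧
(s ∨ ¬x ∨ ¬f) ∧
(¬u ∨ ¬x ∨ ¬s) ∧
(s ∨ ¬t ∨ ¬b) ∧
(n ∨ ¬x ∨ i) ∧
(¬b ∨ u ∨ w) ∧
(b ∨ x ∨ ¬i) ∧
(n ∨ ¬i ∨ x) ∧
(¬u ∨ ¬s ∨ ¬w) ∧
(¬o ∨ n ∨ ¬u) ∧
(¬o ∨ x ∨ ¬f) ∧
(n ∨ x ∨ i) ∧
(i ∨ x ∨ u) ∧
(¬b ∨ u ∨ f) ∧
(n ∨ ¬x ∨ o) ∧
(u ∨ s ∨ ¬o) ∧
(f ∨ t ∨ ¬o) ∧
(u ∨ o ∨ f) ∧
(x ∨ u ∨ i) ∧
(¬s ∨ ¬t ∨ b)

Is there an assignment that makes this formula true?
Yes

Yes, the formula is satisfiable.

One satisfying assignment is: f=False, n=True, o=False, x=True, u=True, s=False, i=True, t=True, b=False, w=False

Verification: With this assignment, all 43 clauses evaluate to true.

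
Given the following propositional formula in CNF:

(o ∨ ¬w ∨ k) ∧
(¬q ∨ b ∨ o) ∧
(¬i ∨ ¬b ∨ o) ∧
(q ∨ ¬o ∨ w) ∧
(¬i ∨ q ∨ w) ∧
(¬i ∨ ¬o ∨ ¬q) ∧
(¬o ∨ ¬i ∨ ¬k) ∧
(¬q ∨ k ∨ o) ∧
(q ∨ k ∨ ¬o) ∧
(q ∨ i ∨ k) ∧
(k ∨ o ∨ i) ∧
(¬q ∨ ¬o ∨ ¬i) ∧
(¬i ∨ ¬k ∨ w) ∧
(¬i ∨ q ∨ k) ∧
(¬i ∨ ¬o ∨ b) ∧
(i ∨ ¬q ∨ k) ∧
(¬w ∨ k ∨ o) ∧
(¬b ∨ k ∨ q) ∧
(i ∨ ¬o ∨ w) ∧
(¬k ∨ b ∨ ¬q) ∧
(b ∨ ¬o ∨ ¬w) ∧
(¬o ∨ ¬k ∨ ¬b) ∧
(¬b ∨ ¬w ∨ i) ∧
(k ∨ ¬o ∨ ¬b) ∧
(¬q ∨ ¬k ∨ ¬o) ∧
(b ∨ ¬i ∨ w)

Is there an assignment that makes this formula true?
Yes

Yes, the formula is satisfiable.

One satisfying assignment is: o=False, k=True, b=False, i=False, w=False, q=False

Verification: With this assignment, all 26 clauses evaluate to true.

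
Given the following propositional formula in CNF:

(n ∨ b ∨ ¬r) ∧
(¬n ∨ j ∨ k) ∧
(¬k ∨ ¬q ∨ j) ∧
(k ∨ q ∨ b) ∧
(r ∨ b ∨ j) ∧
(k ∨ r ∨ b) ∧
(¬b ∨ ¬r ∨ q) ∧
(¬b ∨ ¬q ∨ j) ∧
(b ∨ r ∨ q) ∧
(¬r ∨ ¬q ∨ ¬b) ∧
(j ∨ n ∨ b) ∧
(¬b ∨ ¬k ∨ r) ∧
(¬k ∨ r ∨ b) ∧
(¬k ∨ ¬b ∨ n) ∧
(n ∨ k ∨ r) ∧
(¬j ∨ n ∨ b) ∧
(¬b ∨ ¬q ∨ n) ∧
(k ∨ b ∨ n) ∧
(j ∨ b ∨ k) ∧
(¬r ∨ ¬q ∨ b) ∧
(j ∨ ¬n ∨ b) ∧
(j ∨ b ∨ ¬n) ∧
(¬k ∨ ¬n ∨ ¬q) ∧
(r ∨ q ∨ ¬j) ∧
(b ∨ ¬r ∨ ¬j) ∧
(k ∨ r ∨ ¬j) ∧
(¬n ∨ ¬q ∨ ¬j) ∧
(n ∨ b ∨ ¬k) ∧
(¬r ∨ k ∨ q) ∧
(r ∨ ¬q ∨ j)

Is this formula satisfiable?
No

No, the formula is not satisfiable.

No assignment of truth values to the variables can make all 30 clauses true simultaneously.

The formula is UNSAT (unsatisfiable).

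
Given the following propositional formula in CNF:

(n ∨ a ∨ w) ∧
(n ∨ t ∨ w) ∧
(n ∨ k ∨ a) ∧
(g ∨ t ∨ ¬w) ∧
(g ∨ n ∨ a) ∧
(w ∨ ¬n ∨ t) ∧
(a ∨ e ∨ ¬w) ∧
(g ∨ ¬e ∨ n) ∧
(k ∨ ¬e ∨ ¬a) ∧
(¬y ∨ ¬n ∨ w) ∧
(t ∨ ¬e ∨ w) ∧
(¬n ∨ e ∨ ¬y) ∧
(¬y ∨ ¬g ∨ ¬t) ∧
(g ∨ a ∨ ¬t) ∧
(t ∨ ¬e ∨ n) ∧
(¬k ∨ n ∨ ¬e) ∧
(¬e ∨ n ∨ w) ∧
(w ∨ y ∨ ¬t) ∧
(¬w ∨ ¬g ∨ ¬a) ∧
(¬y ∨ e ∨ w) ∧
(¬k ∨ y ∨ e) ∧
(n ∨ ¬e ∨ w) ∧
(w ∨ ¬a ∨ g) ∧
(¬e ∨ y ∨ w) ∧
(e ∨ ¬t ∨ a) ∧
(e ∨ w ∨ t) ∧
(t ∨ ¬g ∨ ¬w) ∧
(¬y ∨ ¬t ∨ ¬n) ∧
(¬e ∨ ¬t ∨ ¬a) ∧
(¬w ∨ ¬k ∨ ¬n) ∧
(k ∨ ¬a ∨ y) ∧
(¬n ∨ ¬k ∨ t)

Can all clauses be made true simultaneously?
Yes

Yes, the formula is satisfiable.

One satisfying assignment is: y=True, a=True, e=False, g=False, n=False, k=False, w=True, t=True

Verification: With this assignment, all 32 clauses evaluate to true.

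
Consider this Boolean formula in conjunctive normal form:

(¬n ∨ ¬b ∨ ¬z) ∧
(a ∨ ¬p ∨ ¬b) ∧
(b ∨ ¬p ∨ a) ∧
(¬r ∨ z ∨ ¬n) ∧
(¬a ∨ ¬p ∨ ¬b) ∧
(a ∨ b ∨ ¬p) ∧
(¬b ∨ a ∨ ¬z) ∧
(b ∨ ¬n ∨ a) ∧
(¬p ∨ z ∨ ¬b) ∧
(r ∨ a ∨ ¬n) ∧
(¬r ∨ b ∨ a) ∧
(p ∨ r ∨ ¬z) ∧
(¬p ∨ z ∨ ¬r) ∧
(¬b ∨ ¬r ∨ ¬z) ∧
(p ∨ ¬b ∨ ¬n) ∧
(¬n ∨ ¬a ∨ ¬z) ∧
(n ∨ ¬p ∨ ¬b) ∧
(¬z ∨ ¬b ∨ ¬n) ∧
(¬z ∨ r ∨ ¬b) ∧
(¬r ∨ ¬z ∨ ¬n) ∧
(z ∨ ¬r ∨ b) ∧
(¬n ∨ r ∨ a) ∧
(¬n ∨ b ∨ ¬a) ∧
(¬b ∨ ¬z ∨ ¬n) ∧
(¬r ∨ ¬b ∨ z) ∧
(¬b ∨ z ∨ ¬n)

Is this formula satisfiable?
Yes

Yes, the formula is satisfiable.

One satisfying assignment is: p=False, z=False, a=False, b=False, n=False, r=False

Verification: With this assignment, all 26 clauses evaluate to true.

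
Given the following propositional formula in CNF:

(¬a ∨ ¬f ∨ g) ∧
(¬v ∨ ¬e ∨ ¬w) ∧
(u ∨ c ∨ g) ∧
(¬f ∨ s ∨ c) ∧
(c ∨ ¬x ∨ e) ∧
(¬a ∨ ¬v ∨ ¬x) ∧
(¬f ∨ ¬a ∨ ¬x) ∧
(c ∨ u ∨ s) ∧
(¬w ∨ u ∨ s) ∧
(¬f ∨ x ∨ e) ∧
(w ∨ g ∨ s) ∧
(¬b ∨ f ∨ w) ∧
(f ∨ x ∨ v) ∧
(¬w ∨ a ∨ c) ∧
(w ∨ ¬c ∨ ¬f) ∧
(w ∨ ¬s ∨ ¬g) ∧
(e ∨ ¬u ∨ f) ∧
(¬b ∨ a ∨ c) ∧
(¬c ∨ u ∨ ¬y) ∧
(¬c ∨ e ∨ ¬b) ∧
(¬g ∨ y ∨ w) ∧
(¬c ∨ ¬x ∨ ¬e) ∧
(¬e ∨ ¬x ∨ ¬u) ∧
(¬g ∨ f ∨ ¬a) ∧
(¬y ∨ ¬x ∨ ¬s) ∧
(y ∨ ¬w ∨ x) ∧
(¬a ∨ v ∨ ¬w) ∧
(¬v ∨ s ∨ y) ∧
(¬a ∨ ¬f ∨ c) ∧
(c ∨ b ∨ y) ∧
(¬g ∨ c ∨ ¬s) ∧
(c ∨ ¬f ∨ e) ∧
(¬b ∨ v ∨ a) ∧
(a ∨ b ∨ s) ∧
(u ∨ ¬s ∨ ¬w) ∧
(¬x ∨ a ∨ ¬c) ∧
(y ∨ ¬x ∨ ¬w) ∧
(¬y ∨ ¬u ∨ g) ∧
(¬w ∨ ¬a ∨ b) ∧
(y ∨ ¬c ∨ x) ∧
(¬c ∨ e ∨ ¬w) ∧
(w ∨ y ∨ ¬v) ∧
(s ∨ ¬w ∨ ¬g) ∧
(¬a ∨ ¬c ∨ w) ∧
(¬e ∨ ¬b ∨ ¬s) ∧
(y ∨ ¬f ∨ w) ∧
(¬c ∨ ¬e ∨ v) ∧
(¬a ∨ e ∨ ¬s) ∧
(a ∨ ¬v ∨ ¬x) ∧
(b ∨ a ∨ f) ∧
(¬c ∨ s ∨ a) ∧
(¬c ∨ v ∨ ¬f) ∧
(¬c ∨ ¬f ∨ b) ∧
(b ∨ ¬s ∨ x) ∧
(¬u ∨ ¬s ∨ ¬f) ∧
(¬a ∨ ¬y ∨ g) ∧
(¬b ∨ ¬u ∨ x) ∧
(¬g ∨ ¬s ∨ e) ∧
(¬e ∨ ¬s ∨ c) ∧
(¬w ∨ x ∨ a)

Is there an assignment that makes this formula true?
No

No, the formula is not satisfiable.

No assignment of truth values to the variables can make all 60 clauses true simultaneously.

The formula is UNSAT (unsatisfiable).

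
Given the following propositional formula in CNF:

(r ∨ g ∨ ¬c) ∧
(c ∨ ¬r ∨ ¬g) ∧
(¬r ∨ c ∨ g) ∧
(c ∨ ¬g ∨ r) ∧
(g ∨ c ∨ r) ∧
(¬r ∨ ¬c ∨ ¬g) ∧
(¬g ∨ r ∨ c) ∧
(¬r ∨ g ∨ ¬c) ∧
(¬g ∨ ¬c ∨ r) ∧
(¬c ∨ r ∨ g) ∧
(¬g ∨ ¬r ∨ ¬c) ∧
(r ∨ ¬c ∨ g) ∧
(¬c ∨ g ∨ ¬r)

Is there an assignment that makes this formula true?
No

No, the formula is not satisfiable.

No assignment of truth values to the variables can make all 13 clauses true simultaneously.

The formula is UNSAT (unsatisfiable).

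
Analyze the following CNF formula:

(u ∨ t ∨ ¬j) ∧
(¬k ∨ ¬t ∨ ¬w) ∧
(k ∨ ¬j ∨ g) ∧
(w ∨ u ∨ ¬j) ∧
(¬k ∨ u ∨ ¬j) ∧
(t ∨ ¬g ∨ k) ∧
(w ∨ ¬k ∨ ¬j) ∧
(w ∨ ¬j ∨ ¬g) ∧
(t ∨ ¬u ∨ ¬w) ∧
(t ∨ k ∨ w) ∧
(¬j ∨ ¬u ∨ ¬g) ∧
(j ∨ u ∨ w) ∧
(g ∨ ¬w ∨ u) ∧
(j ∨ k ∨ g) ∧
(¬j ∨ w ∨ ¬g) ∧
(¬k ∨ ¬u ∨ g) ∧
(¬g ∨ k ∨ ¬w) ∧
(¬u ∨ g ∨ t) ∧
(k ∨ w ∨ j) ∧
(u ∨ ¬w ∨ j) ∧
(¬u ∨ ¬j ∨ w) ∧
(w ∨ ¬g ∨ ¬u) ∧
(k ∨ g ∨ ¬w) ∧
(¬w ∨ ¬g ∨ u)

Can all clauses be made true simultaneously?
No

No, the formula is not satisfiable.

No assignment of truth values to the variables can make all 24 clauses true simultaneously.

The formula is UNSAT (unsatisfiable).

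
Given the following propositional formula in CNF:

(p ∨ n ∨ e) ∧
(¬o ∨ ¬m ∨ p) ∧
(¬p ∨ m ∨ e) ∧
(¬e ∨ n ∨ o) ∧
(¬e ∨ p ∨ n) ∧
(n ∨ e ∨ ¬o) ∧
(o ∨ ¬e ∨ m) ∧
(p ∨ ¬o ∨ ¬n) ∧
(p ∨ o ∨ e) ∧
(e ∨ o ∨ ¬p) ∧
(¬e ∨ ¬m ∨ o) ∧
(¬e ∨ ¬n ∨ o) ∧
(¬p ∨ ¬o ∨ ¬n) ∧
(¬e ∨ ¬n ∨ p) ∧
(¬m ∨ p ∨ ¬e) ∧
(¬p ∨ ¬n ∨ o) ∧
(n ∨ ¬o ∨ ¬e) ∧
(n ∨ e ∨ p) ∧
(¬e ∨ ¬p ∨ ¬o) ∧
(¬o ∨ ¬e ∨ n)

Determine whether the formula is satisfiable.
No

No, the formula is not satisfiable.

No assignment of truth values to the variables can make all 20 clauses true simultaneously.

The formula is UNSAT (unsatisfiable).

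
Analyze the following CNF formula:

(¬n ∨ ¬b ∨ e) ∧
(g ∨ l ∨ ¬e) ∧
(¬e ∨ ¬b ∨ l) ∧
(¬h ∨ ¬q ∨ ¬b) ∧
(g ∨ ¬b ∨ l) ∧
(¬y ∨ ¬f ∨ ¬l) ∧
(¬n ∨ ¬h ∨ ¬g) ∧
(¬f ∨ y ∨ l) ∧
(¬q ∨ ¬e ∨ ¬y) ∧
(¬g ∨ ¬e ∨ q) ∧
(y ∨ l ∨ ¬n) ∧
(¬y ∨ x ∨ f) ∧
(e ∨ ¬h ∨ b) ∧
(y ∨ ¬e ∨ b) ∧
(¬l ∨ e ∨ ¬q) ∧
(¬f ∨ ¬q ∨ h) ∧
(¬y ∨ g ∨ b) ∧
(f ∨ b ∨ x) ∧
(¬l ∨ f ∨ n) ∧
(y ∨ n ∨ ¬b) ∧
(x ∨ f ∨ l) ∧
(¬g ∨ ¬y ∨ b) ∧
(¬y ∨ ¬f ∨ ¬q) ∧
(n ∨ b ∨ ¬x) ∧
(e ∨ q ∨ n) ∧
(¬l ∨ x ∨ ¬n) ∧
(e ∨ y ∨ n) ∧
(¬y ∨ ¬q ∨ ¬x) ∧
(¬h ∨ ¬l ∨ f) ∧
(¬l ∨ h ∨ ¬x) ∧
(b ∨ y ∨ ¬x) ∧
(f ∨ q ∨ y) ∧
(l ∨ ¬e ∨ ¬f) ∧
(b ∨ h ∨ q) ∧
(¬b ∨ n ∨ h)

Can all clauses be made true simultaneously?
Yes

Yes, the formula is satisfiable.

One satisfying assignment is: e=True, l=True, b=True, n=True, q=False, h=True, x=True, f=True, y=False, g=False

Verification: With this assignment, all 35 clauses evaluate to true.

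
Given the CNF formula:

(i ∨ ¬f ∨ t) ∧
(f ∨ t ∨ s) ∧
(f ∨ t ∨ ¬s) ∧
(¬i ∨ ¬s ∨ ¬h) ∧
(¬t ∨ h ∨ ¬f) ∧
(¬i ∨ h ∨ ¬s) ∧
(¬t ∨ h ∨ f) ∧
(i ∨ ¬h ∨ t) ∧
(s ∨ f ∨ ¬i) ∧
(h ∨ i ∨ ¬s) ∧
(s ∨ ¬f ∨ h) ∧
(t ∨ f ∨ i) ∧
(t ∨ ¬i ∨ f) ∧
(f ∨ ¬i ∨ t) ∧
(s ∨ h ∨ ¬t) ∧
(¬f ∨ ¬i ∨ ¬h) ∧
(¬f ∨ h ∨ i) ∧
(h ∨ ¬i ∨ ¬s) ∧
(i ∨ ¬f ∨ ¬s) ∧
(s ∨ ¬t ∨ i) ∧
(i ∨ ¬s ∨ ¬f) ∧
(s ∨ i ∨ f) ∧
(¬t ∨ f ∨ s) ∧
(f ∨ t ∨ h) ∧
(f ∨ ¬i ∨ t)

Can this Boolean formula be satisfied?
Yes

Yes, the formula is satisfiable.

One satisfying assignment is: s=True, h=True, f=False, t=True, i=False

Verification: With this assignment, all 25 clauses evaluate to true.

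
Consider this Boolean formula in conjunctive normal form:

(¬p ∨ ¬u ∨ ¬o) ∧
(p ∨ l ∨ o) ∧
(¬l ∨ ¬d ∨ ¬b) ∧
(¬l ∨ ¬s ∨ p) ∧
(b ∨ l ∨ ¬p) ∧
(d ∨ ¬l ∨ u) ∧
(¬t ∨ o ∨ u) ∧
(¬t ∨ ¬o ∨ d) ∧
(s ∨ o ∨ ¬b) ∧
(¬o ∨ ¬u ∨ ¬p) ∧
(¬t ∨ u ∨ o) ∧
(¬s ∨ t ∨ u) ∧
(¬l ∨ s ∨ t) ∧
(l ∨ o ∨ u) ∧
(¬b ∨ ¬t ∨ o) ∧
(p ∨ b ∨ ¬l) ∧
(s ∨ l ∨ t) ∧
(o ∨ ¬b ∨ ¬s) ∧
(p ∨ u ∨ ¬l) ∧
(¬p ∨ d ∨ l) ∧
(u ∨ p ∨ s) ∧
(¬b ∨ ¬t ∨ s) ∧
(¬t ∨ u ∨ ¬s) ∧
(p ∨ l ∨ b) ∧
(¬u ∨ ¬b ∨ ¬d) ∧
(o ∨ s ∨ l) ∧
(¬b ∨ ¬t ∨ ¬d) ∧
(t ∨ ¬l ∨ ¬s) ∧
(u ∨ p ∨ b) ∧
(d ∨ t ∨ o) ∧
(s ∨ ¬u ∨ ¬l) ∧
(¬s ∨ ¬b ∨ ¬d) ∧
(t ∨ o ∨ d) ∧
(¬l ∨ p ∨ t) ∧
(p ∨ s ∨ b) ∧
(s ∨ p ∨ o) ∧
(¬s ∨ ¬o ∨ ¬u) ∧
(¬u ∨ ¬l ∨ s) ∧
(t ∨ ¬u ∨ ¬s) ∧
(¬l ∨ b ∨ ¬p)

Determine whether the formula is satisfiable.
No

No, the formula is not satisfiable.

No assignment of truth values to the variables can make all 40 clauses true simultaneously.

The formula is UNSAT (unsatisfiable).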